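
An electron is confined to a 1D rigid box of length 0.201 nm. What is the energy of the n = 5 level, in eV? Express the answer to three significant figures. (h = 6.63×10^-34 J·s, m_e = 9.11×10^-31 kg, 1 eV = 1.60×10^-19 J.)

E_5 = 233 eV

For an infinite well E_n = n²h²/(8m_eL²), so E_1 = h²/(8m_eL²) = (6.63×10^-34)²/(8·9.11×10^-31·(2.01×10^-10 m)²) = 1.493×10^-18 J.
Then E_5 = 5²·E_1 = 25·1.493×10^-18 J = 3.733×10^-17 J.
Converting, E_5 = 3.733×10^-17 J / (1.60×10^-19 J/eV) = 233 eV.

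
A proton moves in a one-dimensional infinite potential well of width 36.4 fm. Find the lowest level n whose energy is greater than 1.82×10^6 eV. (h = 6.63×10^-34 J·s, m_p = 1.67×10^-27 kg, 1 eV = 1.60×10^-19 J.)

n = 4

E_1 = h²/(8m_pL²) = 2.483×10^-14 J = 1.552×10^5 eV.
Need n² > 1.82×10^6/1.552×10^5 = 11.73, i.e. n > 3.425.
The smallest integer satisfying this is n = 4.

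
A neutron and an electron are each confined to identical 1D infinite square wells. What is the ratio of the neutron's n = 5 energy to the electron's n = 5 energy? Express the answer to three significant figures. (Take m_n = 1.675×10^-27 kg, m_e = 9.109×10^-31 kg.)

5.44×10^-4

E_n ∝ 1/m at fixed n and L, so the ratio is m_e/m_n = 9.109×10^-31/1.675×10^-27 = 5.44×10^-4.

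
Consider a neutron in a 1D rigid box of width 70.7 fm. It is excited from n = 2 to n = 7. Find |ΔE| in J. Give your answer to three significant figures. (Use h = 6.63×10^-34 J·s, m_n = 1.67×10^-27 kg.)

|ΔE| = 2.96×10^-13 J

E_1 = h²/(8m_nL²) = 6.582×10^-15 J.
|ΔE| = |2² − 7²|·E_1 = 45·6.582×10^-15 J = 2.96×10^-13 J.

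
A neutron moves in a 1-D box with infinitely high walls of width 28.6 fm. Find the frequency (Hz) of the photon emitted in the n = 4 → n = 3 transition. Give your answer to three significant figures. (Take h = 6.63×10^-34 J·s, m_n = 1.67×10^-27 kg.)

E_1 = h²/(8m_nL²) = 4.022×10^-14 J and ΔE = (4² − 3²)E_1 = 2.815×10^-13 J.
f = ΔE/h = 2.815×10^-13/6.63×10^-34 = 4.25×10^20 Hz.

f = 4.25×10^20 Hz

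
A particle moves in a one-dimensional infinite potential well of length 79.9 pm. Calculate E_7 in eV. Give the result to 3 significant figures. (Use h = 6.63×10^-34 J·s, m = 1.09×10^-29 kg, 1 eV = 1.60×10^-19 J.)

For an infinite well E_n = n²h²/(8mL²), so E_1 = h²/(8mL²) = (6.63×10^-34)²/(8·1.09×10^-29·(7.99×10^-11 m)²) = 7.896×10^-19 J.
Then E_7 = 7²·E_1 = 49·7.896×10^-19 J = 3.869×10^-17 J.
Converting, E_7 = 3.869×10^-17 J / (1.60×10^-19 J/eV) = 242 eV.

E_7 = 242 eV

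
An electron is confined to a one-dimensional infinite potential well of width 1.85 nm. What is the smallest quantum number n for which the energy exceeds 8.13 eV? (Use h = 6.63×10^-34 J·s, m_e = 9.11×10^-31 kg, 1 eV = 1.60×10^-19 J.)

n = 9

E_1 = h²/(8m_eL²) = 1.762×10^-20 J = 0.1101 eV.
Need n² > 8.13/0.1101 = 73.84, i.e. n > 8.593.
The smallest integer satisfying this is n = 9.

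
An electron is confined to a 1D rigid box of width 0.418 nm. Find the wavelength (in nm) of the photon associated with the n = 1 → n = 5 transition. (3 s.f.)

λ = 24.0 nm

E_1 = h²/(8m_eL²) = 3.448×10^-19 J, so ΔE = (5² − 1²)E_1 = 8.275×10^-18 J.
λ = hc/ΔE = (6.626×10^-34·2.998×10^8)/8.275×10^-18 = 2.40×10^-8 m = 24.0 nm.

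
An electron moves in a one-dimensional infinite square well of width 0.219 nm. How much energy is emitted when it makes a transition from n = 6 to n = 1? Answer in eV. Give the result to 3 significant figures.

E_1 = h²/(8m_eL²) = 1.256×10^-18 J.
|ΔE| = |6² − 1²|·E_1 = 35·1.256×10^-18 J = 4.396×10^-17 J = 274 eV.

|ΔE| = 274 eV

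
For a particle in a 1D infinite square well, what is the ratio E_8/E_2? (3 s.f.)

16.0

E_n ∝ n², so E_8/E_2 = 8²/2² = 64/4 = 16.0.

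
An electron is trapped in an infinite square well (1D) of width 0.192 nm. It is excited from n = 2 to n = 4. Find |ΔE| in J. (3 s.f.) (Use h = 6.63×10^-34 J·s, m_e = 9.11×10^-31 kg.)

E_1 = h²/(8m_eL²) = 1.636×10^-18 J.
|ΔE| = |2² − 4²|·E_1 = 12·1.636×10^-18 J = 1.96×10^-17 J.

|ΔE| = 1.96×10^-17 J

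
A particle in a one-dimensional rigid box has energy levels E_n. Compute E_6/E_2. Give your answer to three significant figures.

9.00

E_n ∝ n², so E_6/E_2 = 6²/2² = 36/4 = 9.00.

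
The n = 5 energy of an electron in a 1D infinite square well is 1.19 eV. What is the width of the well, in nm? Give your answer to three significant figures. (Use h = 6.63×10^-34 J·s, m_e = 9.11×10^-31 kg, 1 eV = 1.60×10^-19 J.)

L = 2.81 nm

From E_n = n²h²/(8m_eL²), L = n·h/√(8m_eE_n).
E_5 = 1.19 eV = 1.904×10^-19 J, so L = 5·6.63×10^-34/√(8·9.11×10^-31·1.904×10^-19) = 2.81×10^-9 m = 2.81 nm.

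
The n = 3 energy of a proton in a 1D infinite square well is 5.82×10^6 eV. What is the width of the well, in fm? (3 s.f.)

From E_n = n²h²/(8m_pL²), L = n·h/√(8m_pE_n).
E_3 = 5.82×10^6 eV = 9.324×10^-13 J, so L = 3·6.626×10^-34/√(8·1.673×10^-27·9.324×10^-13) = 1.78×10^-14 m = 17.8 fm.

L = 17.8 fm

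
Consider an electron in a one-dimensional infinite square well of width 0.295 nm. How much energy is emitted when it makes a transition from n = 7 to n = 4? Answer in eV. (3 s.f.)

E_1 = h²/(8m_eL²) = 6.923×10^-19 J.
|ΔE| = |7² − 4²|·E_1 = 33·6.923×10^-19 J = 2.285×10^-17 J = 143 eV.

|ΔE| = 143 eV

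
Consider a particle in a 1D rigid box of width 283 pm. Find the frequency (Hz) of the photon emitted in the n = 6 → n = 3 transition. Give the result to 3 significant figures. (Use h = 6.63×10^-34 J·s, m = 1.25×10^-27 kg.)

f = 2.24×10^13 Hz

E_1 = h²/(8mL²) = 5.489×10^-22 J and ΔE = (6² − 3²)E_1 = 1.482×10^-20 J.
f = ΔE/h = 1.482×10^-20/6.63×10^-34 = 2.24×10^13 Hz.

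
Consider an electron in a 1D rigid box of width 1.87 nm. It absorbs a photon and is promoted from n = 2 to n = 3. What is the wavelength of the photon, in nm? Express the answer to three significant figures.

E_1 = h²/(8m_eL²) = 1.723×10^-20 J, so ΔE = (3² − 2²)E_1 = 8.615×10^-20 J.
λ = hc/ΔE = (6.626×10^-34·2.998×10^8)/8.615×10^-20 = 2.31×10^-6 m = 2.31×10^3 nm.

λ = 2.31×10^3 nm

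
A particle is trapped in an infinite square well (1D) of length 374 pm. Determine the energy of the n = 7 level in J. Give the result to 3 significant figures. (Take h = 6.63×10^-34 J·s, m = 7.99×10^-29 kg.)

For an infinite well E_n = n²h²/(8mL²), so E_1 = h²/(8mL²) = (6.63×10^-34)²/(8·7.99×10^-29·(3.74×10^-10 m)²) = 4.916×10^-21 J.
Then E_7 = 7²·E_1 = 49·4.916×10^-21 J = 2.41×10^-19 J.

E_7 = 2.41×10^-19 J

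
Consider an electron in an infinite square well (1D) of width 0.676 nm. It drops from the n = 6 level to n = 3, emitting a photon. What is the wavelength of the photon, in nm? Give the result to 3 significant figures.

E_1 = h²/(8m_eL²) = 1.318×10^-19 J, so ΔE = (6² − 3²)E_1 = 3.559×10^-18 J.
λ = hc/ΔE = (6.626×10^-34·2.998×10^8)/3.559×10^-18 = 5.58×10^-8 m = 55.8 nm.

λ = 55.8 nm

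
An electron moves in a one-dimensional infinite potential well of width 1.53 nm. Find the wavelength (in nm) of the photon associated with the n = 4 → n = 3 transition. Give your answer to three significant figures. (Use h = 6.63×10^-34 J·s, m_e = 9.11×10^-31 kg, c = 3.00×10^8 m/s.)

E_1 = h²/(8m_eL²) = 2.577×10^-20 J, so ΔE = (4² − 3²)E_1 = 1.804×10^-19 J.
λ = hc/ΔE = (6.63×10^-34·3.00×10^8)/1.804×10^-19 = 1.10×10^-6 m = 1.10×10^3 nm.

λ = 1.10×10^3 nm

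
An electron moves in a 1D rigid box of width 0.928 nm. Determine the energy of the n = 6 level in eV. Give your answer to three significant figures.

E_6 = 15.7 eV

For an infinite well E_n = n²h²/(8m_eL²), so E_1 = h²/(8m_eL²) = (6.626×10^-34)²/(8·9.109×10^-31·(9.28×10^-10 m)²) = 6.996×10^-20 J.
Then E_6 = 6²·E_1 = 36·6.996×10^-20 J = 2.519×10^-18 J.
Converting, E_6 = 2.519×10^-18 J / (1.602×10^-19 J/eV) = 15.7 eV.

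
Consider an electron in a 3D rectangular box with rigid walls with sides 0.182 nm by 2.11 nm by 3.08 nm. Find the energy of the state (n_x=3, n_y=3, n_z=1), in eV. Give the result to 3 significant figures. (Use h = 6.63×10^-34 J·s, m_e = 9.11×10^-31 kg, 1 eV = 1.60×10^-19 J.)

E = 103 eV

For a 3D rectangular well E = (h²/8m_e)·Σ n_i²/L_i² = (6.63×10^-34)²/(8·9.11×10^-31) · [3²/(0.182 nm)² + 3²/(2.11 nm)² + 1²/(3.08 nm)²].
Evaluating gives E = 1.652×10^-17 J = 103 eV.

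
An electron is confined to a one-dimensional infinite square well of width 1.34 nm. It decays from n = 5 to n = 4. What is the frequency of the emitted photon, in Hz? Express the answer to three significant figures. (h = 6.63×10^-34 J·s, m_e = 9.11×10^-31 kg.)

E_1 = h²/(8m_eL²) = 3.359×10^-20 J and ΔE = (5² − 4²)E_1 = 3.023×10^-19 J.
f = ΔE/h = 3.023×10^-19/6.63×10^-34 = 4.56×10^14 Hz.

f = 4.56×10^14 Hz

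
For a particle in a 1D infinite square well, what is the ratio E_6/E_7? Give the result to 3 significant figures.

E_n ∝ n², so E_6/E_7 = 6²/7² = 36/49 = 0.735.

0.735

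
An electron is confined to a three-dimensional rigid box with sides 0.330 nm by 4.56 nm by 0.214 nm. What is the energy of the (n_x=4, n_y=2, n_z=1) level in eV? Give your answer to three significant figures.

E = 63.5 eV

For a 3D rectangular well E = (h²/8m_e)·Σ n_i²/L_i² = (6.626×10^-34)²/(8·9.109×10^-31) · [4²/(0.330 nm)² + 2²/(4.56 nm)² + 1²/(0.214 nm)²].
Evaluating gives E = 1.018×10^-17 J = 63.5 eV.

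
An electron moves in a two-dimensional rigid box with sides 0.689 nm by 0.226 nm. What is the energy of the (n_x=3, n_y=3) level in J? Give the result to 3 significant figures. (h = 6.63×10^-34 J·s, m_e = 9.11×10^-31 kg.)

E = 1.18×10^-17 J

For a 2D rectangular well E = (h²/8m_e)·Σ n_i²/L_i² = (6.63×10^-34)²/(8·9.11×10^-31) · [3²/(0.689 nm)² + 3²/(0.226 nm)²].
Evaluating gives E = 1.18×10^-17 J.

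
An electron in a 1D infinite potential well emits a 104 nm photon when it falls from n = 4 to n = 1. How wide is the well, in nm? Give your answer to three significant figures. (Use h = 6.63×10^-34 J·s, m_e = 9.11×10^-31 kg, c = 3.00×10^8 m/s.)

L = 0.688 nm

The photon carries ΔE = hc/λ = 6.63×10^-34·3.00×10^8/1.04×10^-7 m = 1.912×10^-18 J.
Since ΔE = (4² − 1²)E_1, E_1 = 1.275×10^-19 J, and L = h/√(8m_eE_1) = 6.88×10^-10 m = 0.688 nm.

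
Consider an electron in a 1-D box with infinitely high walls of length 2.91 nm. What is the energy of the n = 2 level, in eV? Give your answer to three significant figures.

E_2 = 0.178 eV

For an infinite well E_n = n²h²/(8m_eL²), so E_1 = h²/(8m_eL²) = (6.626×10^-34)²/(8·9.109×10^-31·(2.91×10^-9 m)²) = 7.115×10^-21 J.
Then E_2 = 2²·E_1 = 4·7.115×10^-21 J = 2.846×10^-20 J.
Converting, E_2 = 2.846×10^-20 J / (1.602×10^-19 J/eV) = 0.178 eV.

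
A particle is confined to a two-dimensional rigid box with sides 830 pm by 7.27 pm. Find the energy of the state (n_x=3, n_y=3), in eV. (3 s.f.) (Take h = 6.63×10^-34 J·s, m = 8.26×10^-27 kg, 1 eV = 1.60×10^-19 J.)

For a 2D rectangular well E = (h²/8m)·Σ n_i²/L_i² = (6.63×10^-34)²/(8·8.26×10^-27) · [3²/(830 pm)² + 3²/(7.27 pm)²].
Evaluating gives E = 1.133×10^-18 J = 7.08 eV.

E = 7.08 eV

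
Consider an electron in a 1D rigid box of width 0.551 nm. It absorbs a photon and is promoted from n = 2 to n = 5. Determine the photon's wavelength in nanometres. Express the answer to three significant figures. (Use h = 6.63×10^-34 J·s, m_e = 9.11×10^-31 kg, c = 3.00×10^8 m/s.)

λ = 47.7 nm

E_1 = h²/(8m_eL²) = 1.987×10^-19 J, so ΔE = (5² − 2²)E_1 = 4.173×10^-18 J.
λ = hc/ΔE = (6.63×10^-34·3.00×10^8)/4.173×10^-18 = 4.77×10^-8 m = 47.7 nm.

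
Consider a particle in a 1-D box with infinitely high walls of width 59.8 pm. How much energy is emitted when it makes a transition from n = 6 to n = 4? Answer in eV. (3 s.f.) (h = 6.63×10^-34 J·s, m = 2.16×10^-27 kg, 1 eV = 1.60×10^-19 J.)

|ΔE| = 0.889 eV

E_1 = h²/(8mL²) = 7.113×10^-21 J.
|ΔE| = |6² − 4²|·E_1 = 20·7.113×10^-21 J = 1.423×10^-19 J = 0.889 eV.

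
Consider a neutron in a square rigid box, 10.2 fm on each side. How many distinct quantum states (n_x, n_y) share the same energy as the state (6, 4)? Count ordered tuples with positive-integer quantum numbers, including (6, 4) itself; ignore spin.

The level has n_x² + n_y² = 52. The ordered positive-integer solutions are (4, 6), (6, 4).
That gives 2 states.

degeneracy = 2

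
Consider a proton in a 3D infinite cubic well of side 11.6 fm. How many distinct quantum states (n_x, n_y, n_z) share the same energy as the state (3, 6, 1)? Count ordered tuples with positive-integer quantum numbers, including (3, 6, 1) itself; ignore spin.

degeneracy = 6

The level has n_x² + n_y² + n_z² = 46. The ordered positive-integer solutions are (1, 3, 6), (1, 6, 3), (3, 1, 6), (3, 6, 1), (6, 1, 3), (6, 3, 1).
That gives 6 states.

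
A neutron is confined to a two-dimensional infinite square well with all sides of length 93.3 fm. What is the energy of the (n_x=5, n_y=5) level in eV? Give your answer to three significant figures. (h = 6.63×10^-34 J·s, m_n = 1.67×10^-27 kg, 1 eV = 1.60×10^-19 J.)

E = 1.18×10^6 eV

For a 2D rectangular well E = (h²/8m_n)·Σ n_i²/L_i² = (6.63×10^-34)²/(8·1.67×10^-27) · [5²/(93.3 fm)² + 5²/(93.3 fm)²].
Evaluating gives E = 1.890×10^-13 J = 1.18×10^6 eV.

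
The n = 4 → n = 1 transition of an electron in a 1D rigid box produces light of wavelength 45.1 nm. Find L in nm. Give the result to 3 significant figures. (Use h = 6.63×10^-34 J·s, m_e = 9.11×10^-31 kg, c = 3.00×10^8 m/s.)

L = 0.453 nm

The photon carries ΔE = hc/λ = 6.63×10^-34·3.00×10^8/4.51×10^-8 m = 4.410×10^-18 J.
Since ΔE = (4² − 1²)E_1, E_1 = 2.940×10^-19 J, and L = h/√(8m_eE_1) = 4.53×10^-10 m = 0.453 nm.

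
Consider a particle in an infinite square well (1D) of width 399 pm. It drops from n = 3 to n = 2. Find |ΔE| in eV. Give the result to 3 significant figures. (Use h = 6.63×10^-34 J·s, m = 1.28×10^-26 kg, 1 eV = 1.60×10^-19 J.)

E_1 = h²/(8mL²) = 2.696×10^-23 J.
|ΔE| = |3² − 2²|·E_1 = 5·2.696×10^-23 J = 1.348×10^-22 J = 8.43×10^-4 eV.

|ΔE| = 8.43×10^-4 eV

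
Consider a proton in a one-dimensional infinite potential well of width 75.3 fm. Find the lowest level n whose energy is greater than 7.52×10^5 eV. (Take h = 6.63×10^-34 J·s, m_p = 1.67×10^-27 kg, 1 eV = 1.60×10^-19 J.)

n = 5

E_1 = h²/(8m_pL²) = 5.803×10^-15 J = 3.627×10^4 eV.
Need n² > 7.52×10^5/3.627×10^4 = 20.73, i.e. n > 4.553.
The smallest integer satisfying this is n = 5.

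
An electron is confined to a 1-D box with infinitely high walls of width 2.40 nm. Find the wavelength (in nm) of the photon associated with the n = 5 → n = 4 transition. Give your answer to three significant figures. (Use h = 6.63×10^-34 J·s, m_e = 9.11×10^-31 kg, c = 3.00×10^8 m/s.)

E_1 = h²/(8m_eL²) = 1.047×10^-20 J, so ΔE = (5² − 4²)E_1 = 9.423×10^-20 J.
λ = hc/ΔE = (6.63×10^-34·3.00×10^8)/9.423×10^-20 = 2.11×10^-6 m = 2.11×10^3 nm.

λ = 2.11×10^3 nm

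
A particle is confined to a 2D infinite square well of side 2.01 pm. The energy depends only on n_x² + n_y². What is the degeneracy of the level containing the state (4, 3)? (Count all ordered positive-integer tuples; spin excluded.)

degeneracy = 2

The level has n_x² + n_y² = 25. The ordered positive-integer solutions are (3, 4), (4, 3).
That gives 2 states.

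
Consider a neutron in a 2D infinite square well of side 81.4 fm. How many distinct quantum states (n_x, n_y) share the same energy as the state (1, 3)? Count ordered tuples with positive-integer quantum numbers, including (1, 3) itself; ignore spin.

degeneracy = 2

The level has n_x² + n_y² = 10. The ordered positive-integer solutions are (1, 3), (3, 1).
That gives 2 states.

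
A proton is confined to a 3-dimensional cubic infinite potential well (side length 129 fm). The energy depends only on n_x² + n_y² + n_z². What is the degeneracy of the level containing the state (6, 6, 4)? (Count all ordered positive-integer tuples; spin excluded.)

degeneracy = 3

The level has n_x² + n_y² + n_z² = 88. The ordered positive-integer solutions are (4, 6, 6), (6, 4, 6), (6, 6, 4).
That gives 3 states.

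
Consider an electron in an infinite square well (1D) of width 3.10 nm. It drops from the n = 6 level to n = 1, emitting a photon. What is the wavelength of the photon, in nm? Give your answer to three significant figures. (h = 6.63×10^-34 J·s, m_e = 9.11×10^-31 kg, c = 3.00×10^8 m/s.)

E_1 = h²/(8m_eL²) = 6.276×10^-21 J, so ΔE = (6² − 1²)E_1 = 2.197×10^-19 J.
λ = hc/ΔE = (6.63×10^-34·3.00×10^8)/2.197×10^-19 = 9.05×10^-7 m = 905 nm.

λ = 905 nm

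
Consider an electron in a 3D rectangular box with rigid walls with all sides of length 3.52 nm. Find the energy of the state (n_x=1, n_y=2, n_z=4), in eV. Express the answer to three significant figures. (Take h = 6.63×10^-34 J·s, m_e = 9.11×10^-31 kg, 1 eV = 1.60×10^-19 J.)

For a 3D rectangular well E = (h²/8m_e)·Σ n_i²/L_i² = (6.63×10^-34)²/(8·9.11×10^-31) · [1²/(3.52 nm)² + 2²/(3.52 nm)² + 4²/(3.52 nm)²].
Evaluating gives E = 1.022×10^-19 J = 0.639 eV.

E = 0.639 eV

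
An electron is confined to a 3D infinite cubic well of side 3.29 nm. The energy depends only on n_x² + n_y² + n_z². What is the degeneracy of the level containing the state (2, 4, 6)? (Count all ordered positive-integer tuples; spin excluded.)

degeneracy = 6

The level has n_x² + n_y² + n_z² = 56. The ordered positive-integer solutions are (2, 4, 6), (2, 6, 4), (4, 2, 6), (4, 6, 2), (6, 2, 4), (6, 4, 2).
That gives 6 states.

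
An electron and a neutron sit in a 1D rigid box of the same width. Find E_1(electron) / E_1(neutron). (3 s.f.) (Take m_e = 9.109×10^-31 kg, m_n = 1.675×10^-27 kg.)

E_n ∝ 1/m at fixed n and L, so the ratio is m_n/m_e = 1.675×10^-27/9.109×10^-31 = 1.84×10^3.

1.84×10^3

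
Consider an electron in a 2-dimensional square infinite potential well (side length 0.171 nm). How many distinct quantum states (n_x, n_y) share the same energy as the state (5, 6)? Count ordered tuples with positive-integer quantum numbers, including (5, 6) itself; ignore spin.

degeneracy = 2

The level has n_x² + n_y² = 61. The ordered positive-integer solutions are (5, 6), (6, 5).
That gives 2 states.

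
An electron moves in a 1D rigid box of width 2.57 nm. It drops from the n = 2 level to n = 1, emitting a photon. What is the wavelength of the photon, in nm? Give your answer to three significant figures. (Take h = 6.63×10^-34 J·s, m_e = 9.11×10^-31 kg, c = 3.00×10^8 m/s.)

λ = 7.26×10^3 nm

E_1 = h²/(8m_eL²) = 9.132×10^-21 J, so ΔE = (2² − 1²)E_1 = 2.740×10^-20 J.
λ = hc/ΔE = (6.63×10^-34·3.00×10^8)/2.740×10^-20 = 7.26×10^-6 m = 7.26×10^3 nm.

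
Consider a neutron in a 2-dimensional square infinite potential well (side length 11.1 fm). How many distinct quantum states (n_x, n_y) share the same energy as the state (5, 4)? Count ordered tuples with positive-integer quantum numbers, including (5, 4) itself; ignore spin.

The level has n_x² + n_y² = 41. The ordered positive-integer solutions are (4, 5), (5, 4).
That gives 2 states.

degeneracy = 2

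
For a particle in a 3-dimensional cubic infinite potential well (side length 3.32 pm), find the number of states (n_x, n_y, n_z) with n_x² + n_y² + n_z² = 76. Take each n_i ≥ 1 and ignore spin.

degeneracy = 3

The level has n_x² + n_y² + n_z² = 76. The ordered positive-integer solutions are (2, 6, 6), (6, 2, 6), (6, 6, 2).
That gives 3 states.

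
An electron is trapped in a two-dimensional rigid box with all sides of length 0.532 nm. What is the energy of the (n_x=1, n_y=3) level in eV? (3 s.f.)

E = 13.3 eV

For a 2D rectangular well E = (h²/8m_e)·Σ n_i²/L_i² = (6.626×10^-34)²/(8·9.109×10^-31) · [1²/(0.532 nm)² + 3²/(0.532 nm)²].
Evaluating gives E = 2.129×10^-18 J = 13.3 eV.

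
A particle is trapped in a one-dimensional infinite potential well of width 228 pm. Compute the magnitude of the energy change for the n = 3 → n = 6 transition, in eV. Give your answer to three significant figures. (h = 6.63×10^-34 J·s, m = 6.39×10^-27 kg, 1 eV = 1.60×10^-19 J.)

E_1 = h²/(8mL²) = 1.654×10^-22 J.
|ΔE| = |3² − 6²|·E_1 = 27·1.654×10^-22 J = 4.466×10^-21 J = 0.0279 eV.

|ΔE| = 0.0279 eV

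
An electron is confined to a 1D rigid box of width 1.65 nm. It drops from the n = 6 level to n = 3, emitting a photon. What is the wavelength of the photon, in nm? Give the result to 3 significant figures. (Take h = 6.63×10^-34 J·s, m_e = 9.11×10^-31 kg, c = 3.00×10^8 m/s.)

λ = 333 nm

E_1 = h²/(8m_eL²) = 2.215×10^-20 J, so ΔE = (6² − 3²)E_1 = 5.981×10^-19 J.
λ = hc/ΔE = (6.63×10^-34·3.00×10^8)/5.981×10^-19 = 3.33×10^-7 m = 333 nm.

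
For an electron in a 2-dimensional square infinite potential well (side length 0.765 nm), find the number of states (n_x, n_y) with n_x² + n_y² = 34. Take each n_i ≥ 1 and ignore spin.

The level has n_x² + n_y² = 34. The ordered positive-integer solutions are (3, 5), (5, 3).
That gives 2 states.

degeneracy = 2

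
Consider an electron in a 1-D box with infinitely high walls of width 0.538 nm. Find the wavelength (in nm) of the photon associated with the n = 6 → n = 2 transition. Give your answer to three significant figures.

E_1 = h²/(8m_eL²) = 2.082×10^-19 J, so ΔE = (6² − 2²)E_1 = 6.662×10^-18 J.
λ = hc/ΔE = (6.626×10^-34·2.998×10^8)/6.662×10^-18 = 2.98×10^-8 m = 29.8 nm.

λ = 29.8 nm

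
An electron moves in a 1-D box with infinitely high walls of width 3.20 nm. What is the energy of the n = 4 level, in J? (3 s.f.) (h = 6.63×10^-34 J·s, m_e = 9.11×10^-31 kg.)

E_4 = 9.42×10^-20 J

For an infinite well E_n = n²h²/(8m_eL²), so E_1 = h²/(8m_eL²) = (6.63×10^-34)²/(8·9.11×10^-31·(3.20×10^-9 m)²) = 5.890×10^-21 J.
Then E_4 = 4²·E_1 = 16·5.890×10^-21 J = 9.42×10^-20 J.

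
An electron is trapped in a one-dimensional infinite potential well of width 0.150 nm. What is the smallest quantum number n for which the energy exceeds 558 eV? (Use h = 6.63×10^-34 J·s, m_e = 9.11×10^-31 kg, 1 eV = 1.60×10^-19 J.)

E_1 = h²/(8m_eL²) = 2.681×10^-18 J = 16.76 eV.
Need n² > 558/16.76 = 33.29, i.e. n > 5.770.
The smallest integer satisfying this is n = 6.

n = 6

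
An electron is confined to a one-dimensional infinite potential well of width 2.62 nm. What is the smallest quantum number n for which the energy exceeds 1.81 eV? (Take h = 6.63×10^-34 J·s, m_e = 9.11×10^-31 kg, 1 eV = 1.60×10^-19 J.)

n = 6

E_1 = h²/(8m_eL²) = 8.787×10^-21 J = 0.05492 eV.
Need n² > 1.81/0.05492 = 32.96, i.e. n > 5.741.
The smallest integer satisfying this is n = 6.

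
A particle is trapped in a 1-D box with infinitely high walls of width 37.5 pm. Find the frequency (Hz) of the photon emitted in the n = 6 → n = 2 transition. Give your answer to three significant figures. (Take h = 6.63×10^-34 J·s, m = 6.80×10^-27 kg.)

E_1 = h²/(8mL²) = 5.746×10^-21 J and ΔE = (6² − 2²)E_1 = 1.839×10^-19 J.
f = ΔE/h = 1.839×10^-19/6.63×10^-34 = 2.77×10^14 Hz.

f = 2.77×10^14 Hz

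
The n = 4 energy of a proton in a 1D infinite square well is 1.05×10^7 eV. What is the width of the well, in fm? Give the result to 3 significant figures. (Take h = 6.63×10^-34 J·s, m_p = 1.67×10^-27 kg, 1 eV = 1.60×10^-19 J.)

L = 17.7 fm

From E_n = n²h²/(8m_pL²), L = n·h/√(8m_pE_n).
E_4 = 1.05×10^7 eV = 1.680×10^-12 J, so L = 4·6.63×10^-34/√(8·1.67×10^-27·1.680×10^-12) = 1.77×10^-14 m = 17.7 fm.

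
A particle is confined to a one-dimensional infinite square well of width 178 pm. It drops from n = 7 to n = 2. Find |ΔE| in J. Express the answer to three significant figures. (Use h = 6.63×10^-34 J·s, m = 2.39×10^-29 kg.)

E_1 = h²/(8mL²) = 7.256×10^-20 J.
|ΔE| = |7² − 2²|·E_1 = 45·7.256×10^-20 J = 3.27×10^-18 J.

|ΔE| = 3.27×10^-18 J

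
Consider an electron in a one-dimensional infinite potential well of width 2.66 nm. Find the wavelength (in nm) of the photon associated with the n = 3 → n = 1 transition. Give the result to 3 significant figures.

λ = 2.92×10^3 nm

E_1 = h²/(8m_eL²) = 8.515×10^-21 J, so ΔE = (3² − 1²)E_1 = 6.812×10^-20 J.
λ = hc/ΔE = (6.626×10^-34·2.998×10^8)/6.812×10^-20 = 2.92×10^-6 m = 2.92×10^3 nm.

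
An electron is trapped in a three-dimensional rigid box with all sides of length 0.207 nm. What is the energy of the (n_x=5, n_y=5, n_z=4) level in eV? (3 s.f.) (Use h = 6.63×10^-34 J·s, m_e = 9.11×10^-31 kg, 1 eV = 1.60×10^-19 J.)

For a 3D rectangular well E = (h²/8m_e)·Σ n_i²/L_i² = (6.63×10^-34)²/(8·9.11×10^-31) · [5²/(0.207 nm)² + 5²/(0.207 nm)² + 4²/(0.207 nm)²].
Evaluating gives E = 9.290×10^-17 J = 581 eV.

E = 581 eV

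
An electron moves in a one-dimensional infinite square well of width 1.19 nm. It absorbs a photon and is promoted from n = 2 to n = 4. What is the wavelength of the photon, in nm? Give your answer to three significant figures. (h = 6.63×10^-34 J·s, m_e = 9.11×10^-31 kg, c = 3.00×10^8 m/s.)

λ = 389 nm

E_1 = h²/(8m_eL²) = 4.259×10^-20 J, so ΔE = (4² − 2²)E_1 = 5.111×10^-19 J.
λ = hc/ΔE = (6.63×10^-34·3.00×10^8)/5.111×10^-19 = 3.89×10^-7 m = 389 nm.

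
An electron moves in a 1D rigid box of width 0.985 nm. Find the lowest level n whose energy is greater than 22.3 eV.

E_1 = h²/(8m_eL²) = 6.210×10^-20 J = 0.3876 eV.
Need n² > 22.3/0.3876 = 57.53, i.e. n > 7.585.
The smallest integer satisfying this is n = 8.

n = 8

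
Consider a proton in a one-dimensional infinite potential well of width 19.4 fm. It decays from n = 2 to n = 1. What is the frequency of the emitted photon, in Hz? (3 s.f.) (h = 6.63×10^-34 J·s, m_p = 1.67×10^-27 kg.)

f = 3.96×10^20 Hz

E_1 = h²/(8m_pL²) = 8.742×10^-14 J and ΔE = (2² − 1²)E_1 = 2.623×10^-13 J.
f = ΔE/h = 2.623×10^-13/6.63×10^-34 = 3.96×10^20 Hz.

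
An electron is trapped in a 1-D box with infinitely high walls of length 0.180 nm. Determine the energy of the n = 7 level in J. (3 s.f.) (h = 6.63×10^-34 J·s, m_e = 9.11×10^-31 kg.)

For an infinite well E_n = n²h²/(8m_eL²), so E_1 = h²/(8m_eL²) = (6.63×10^-34)²/(8·9.11×10^-31·(1.80×10^-10 m)²) = 1.862×10^-18 J.
Then E_7 = 7²·E_1 = 49·1.862×10^-18 J = 9.12×10^-17 J.

E_7 = 9.12×10^-17 J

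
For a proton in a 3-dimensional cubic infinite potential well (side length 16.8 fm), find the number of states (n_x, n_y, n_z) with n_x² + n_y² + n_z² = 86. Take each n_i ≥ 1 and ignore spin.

degeneracy = 15

The level has n_x² + n_y² + n_z² = 86. The ordered positive-integer solutions are (1, 2, 9), (1, 6, 7), (1, 7, 6), (1, 9, 2), (2, 1, 9), (2, 9, 1), (5, 5, 6), (5, 6, 5), (6, 1, 7), (6, 5, 5), (6, 7, 1), (7, 1, 6), (7, 6, 1), (9, 1, 2), (9, 2, 1).
That gives 15 states.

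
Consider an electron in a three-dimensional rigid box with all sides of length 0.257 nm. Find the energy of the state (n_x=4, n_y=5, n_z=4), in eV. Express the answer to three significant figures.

For a 3D rectangular well E = (h²/8m_e)·Σ n_i²/L_i² = (6.626×10^-34)²/(8·9.109×10^-31) · [4²/(0.257 nm)² + 5²/(0.257 nm)² + 4²/(0.257 nm)²].
Evaluating gives E = 5.199×10^-17 J = 325 eV.

E = 325 eV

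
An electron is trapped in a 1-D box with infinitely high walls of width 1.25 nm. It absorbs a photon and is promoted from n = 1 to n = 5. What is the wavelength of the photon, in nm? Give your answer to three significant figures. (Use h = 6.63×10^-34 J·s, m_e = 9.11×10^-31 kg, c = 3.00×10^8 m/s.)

E_1 = h²/(8m_eL²) = 3.860×10^-20 J, so ΔE = (5² − 1²)E_1 = 9.264×10^-19 J.
λ = hc/ΔE = (6.63×10^-34·3.00×10^8)/9.264×10^-19 = 2.15×10^-7 m = 215 nm.

λ = 215 nm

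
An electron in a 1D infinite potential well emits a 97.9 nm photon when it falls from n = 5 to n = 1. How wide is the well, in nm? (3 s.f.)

The photon carries ΔE = hc/λ = 6.626×10^-34·2.998×10^8/9.79×10^-8 m = 2.029×10^-18 J.
Since ΔE = (5² − 1²)E_1, E_1 = 8.454×10^-20 J, and L = h/√(8m_eE_1) = 8.44×10^-10 m = 0.844 nm.

L = 0.844 nm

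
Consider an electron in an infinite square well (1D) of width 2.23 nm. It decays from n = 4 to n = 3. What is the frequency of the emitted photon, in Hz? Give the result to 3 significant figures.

E_1 = h²/(8m_eL²) = 1.212×10^-20 J and ΔE = (4² − 3²)E_1 = 8.484×10^-20 J.
f = ΔE/h = 8.484×10^-20/6.626×10^-34 = 1.28×10^14 Hz.

f = 1.28×10^14 Hz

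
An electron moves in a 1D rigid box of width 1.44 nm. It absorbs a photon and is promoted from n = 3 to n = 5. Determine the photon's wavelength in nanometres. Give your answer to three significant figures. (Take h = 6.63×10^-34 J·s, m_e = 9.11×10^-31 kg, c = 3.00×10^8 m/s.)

E_1 = h²/(8m_eL²) = 2.909×10^-20 J, so ΔE = (5² − 3²)E_1 = 4.654×10^-19 J.
λ = hc/ΔE = (6.63×10^-34·3.00×10^8)/4.654×10^-19 = 4.27×10^-7 m = 427 nm.

λ = 427 nm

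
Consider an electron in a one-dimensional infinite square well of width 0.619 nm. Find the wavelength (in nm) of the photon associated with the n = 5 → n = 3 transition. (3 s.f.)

λ = 79.0 nm

E_1 = h²/(8m_eL²) = 1.572×10^-19 J, so ΔE = (5² − 3²)E_1 = 2.515×10^-18 J.
λ = hc/ΔE = (6.626×10^-34·2.998×10^8)/2.515×10^-18 = 7.90×10^-8 m = 79.0 nm.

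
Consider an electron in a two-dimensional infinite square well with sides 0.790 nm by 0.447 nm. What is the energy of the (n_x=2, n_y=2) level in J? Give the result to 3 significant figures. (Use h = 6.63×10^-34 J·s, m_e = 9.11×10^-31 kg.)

For a 2D rectangular well E = (h²/8m_e)·Σ n_i²/L_i² = (6.63×10^-34)²/(8·9.11×10^-31) · [2²/(0.790 nm)² + 2²/(0.447 nm)²].
Evaluating gives E = 1.59×10^-18 J.

E = 1.59×10^-18 J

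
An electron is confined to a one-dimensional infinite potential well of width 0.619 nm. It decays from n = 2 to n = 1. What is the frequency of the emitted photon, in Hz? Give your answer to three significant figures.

f = 7.12×10^14 Hz

E_1 = h²/(8m_eL²) = 1.572×10^-19 J and ΔE = (2² − 1²)E_1 = 4.716×10^-19 J.
f = ΔE/h = 4.716×10^-19/6.626×10^-34 = 7.12×10^14 Hz.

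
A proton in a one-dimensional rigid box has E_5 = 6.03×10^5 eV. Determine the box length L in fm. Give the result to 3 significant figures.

L = 92.1 fm

From E_n = n²h²/(8m_pL²), L = n·h/√(8m_pE_n).
E_5 = 6.03×10^5 eV = 9.660×10^-14 J, so L = 5·6.626×10^-34/√(8·1.673×10^-27·9.660×10^-14) = 9.21×10^-14 m = 92.1 fm.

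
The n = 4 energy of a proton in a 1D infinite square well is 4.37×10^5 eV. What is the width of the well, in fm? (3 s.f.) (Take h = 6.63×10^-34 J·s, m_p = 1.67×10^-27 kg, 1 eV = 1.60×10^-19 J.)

From E_n = n²h²/(8m_pL²), L = n·h/√(8m_pE_n).
E_4 = 4.37×10^5 eV = 6.992×10^-14 J, so L = 4·6.63×10^-34/√(8·1.67×10^-27·6.992×10^-14) = 8.68×10^-14 m = 86.8 fm.

L = 86.8 fm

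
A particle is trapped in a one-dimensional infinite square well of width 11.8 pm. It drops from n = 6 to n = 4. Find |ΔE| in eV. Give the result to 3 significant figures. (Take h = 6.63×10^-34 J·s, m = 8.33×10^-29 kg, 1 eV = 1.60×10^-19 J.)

|ΔE| = 592 eV

E_1 = h²/(8mL²) = 4.737×10^-18 J.
|ΔE| = |6² − 4²|·E_1 = 20·4.737×10^-18 J = 9.474×10^-17 J = 592 eV.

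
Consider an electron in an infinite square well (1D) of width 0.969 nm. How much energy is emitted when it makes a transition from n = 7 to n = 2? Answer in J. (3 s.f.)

|ΔE| = 2.89×10^-18 J

E_1 = h²/(8m_eL²) = 6.416×10^-20 J.
|ΔE| = |7² − 2²|·E_1 = 45·6.416×10^-20 J = 2.89×10^-18 J.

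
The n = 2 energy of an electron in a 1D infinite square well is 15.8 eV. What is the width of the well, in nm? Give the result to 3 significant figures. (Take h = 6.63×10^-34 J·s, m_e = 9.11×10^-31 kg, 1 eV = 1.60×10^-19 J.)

L = 0.309 nm

From E_n = n²h²/(8m_eL²), L = n·h/√(8m_eE_n).
E_2 = 15.8 eV = 2.528×10^-18 J, so L = 2·6.63×10^-34/√(8·9.11×10^-31·2.528×10^-18) = 3.09×10^-10 m = 0.309 nm.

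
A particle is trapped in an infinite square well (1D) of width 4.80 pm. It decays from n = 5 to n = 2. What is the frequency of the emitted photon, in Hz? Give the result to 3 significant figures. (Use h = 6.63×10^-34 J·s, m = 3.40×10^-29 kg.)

E_1 = h²/(8mL²) = 7.014×10^-17 J and ΔE = (5² − 2²)E_1 = 1.473×10^-15 J.
f = ΔE/h = 1.473×10^-15/6.63×10^-34 = 2.22×10^18 Hz.

f = 2.22×10^18 Hz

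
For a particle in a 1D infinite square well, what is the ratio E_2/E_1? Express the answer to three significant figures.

4.00

E_n ∝ n², so E_2/E_1 = 2²/1² = 4/1 = 4.00.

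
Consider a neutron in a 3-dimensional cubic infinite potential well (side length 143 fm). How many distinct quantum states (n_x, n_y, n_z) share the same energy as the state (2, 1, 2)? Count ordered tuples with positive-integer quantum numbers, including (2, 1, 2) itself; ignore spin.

degeneracy = 3

The level has n_x² + n_y² + n_z² = 9. The ordered positive-integer solutions are (1, 2, 2), (2, 1, 2), (2, 2, 1).
That gives 3 states.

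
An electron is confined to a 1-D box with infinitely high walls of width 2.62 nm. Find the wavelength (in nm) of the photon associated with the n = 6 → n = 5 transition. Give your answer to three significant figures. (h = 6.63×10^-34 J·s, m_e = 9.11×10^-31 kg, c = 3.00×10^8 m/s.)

λ = 2.06×10^3 nm

E_1 = h²/(8m_eL²) = 8.787×10^-21 J, so ΔE = (6² − 5²)E_1 = 9.666×10^-20 J.
λ = hc/ΔE = (6.63×10^-34·3.00×10^8)/9.666×10^-20 = 2.06×10^-6 m = 2.06×10^3 nm.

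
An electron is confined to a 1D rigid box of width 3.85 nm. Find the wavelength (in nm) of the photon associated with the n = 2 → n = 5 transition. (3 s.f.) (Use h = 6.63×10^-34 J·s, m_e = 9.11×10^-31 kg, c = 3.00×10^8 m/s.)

E_1 = h²/(8m_eL²) = 4.069×10^-21 J, so ΔE = (5² − 2²)E_1 = 8.545×10^-20 J.
λ = hc/ΔE = (6.63×10^-34·3.00×10^8)/8.545×10^-20 = 2.33×10^-6 m = 2.33×10^3 nm.

λ = 2.33×10^3 nm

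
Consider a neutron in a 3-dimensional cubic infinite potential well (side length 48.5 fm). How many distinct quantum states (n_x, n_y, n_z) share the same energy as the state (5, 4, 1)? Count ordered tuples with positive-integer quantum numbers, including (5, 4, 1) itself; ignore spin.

The level has n_x² + n_y² + n_z² = 42. The ordered positive-integer solutions are (1, 4, 5), (1, 5, 4), (4, 1, 5), (4, 5, 1), (5, 1, 4), (5, 4, 1).
That gives 6 states.

degeneracy = 6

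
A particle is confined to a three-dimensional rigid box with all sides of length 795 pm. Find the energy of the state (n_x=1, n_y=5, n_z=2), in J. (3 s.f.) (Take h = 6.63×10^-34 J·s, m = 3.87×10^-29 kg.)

For a 3D rectangular well E = (h²/8m)·Σ n_i²/L_i² = (6.63×10^-34)²/(8·3.87×10^-29) · [1²/(795 pm)² + 5²/(795 pm)² + 2²/(795 pm)²].
Evaluating gives E = 6.74×10^-20 J.

E = 6.74×10^-20 J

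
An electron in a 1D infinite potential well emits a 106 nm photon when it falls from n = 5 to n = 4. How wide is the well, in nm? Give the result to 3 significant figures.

L = 0.538 nm

The photon carries ΔE = hc/λ = 6.626×10^-34·2.998×10^8/1.06×10^-7 m = 1.874×10^-18 J.
Since ΔE = (5² − 4²)E_1, E_1 = 2.082×10^-19 J, and L = h/√(8m_eE_1) = 5.38×10^-10 m = 0.538 nm.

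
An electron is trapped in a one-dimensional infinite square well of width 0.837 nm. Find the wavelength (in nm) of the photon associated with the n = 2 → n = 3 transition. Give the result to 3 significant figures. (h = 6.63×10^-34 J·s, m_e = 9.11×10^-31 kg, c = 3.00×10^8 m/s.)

λ = 462 nm

E_1 = h²/(8m_eL²) = 8.609×10^-20 J, so ΔE = (3² − 2²)E_1 = 4.304×10^-19 J.
λ = hc/ΔE = (6.63×10^-34·3.00×10^8)/4.304×10^-19 = 4.62×10^-7 m = 462 nm.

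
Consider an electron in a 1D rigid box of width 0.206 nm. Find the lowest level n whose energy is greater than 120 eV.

n = 4

E_1 = h²/(8m_eL²) = 1.420×10^-18 J = 8.864 eV.
Need n² > 120/8.864 = 13.54, i.e. n > 3.680.
The smallest integer satisfying this is n = 4.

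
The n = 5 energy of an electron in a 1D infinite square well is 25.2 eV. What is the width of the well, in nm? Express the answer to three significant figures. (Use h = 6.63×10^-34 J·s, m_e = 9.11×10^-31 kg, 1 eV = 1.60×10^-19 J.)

From E_n = n²h²/(8m_eL²), L = n·h/√(8m_eE_n).
E_5 = 25.2 eV = 4.032×10^-18 J, so L = 5·6.63×10^-34/√(8·9.11×10^-31·4.032×10^-18) = 6.12×10^-10 m = 0.612 nm.

L = 0.612 nm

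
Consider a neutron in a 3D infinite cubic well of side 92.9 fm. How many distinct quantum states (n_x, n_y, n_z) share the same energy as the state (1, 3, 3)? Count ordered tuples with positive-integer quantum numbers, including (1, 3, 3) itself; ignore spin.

The level has n_x² + n_y² + n_z² = 19. The ordered positive-integer solutions are (1, 3, 3), (3, 1, 3), (3, 3, 1).
That gives 3 states.

degeneracy = 3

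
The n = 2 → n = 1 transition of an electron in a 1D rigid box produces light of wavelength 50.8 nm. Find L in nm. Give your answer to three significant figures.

The photon carries ΔE = hc/λ = 6.626×10^-34·2.998×10^8/5.08×10^-8 m = 3.910×10^-18 J.
Since ΔE = (2² − 1²)E_1, E_1 = 1.303×10^-18 J, and L = h/√(8m_eE_1) = 2.15×10^-10 m = 0.215 nm.

L = 0.215 nm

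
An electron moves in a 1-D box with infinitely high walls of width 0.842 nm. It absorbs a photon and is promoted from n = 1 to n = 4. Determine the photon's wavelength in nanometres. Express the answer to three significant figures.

λ = 156 nm

E_1 = h²/(8m_eL²) = 8.498×10^-20 J, so ΔE = (4² − 1²)E_1 = 1.275×10^-18 J.
λ = hc/ΔE = (6.626×10^-34·2.998×10^8)/1.275×10^-18 = 1.56×10^-7 m = 156 nm.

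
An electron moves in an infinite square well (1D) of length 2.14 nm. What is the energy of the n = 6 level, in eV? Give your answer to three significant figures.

E_6 = 2.96 eV

For an infinite well E_n = n²h²/(8m_eL²), so E_1 = h²/(8m_eL²) = (6.626×10^-34)²/(8·9.109×10^-31·(2.14×10^-9 m)²) = 1.316×10^-20 J.
Then E_6 = 6²·E_1 = 36·1.316×10^-20 J = 4.738×10^-19 J.
Converting, E_6 = 4.738×10^-19 J / (1.602×10^-19 J/eV) = 2.96 eV.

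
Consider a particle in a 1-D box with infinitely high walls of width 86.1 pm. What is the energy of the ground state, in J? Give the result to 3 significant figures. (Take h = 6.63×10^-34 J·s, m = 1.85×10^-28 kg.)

E_1 = 4.01×10^-20 J

For an infinite well E_n = n²h²/(8mL²), so E_1 = h²/(8mL²) = (6.63×10^-34)²/(8·1.85×10^-28·(8.61×10^-11 m)²) = 4.006×10^-20 J.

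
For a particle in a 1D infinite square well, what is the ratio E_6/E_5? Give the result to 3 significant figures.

E_n ∝ n², so E_6/E_5 = 6²/5² = 36/25 = 1.44.

1.44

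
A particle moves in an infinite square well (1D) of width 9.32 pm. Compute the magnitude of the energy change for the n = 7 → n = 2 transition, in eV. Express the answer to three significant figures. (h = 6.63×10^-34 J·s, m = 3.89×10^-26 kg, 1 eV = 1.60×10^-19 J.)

|ΔE| = 4.57 eV

E_1 = h²/(8mL²) = 1.626×10^-20 J.
|ΔE| = |7² − 2²|·E_1 = 45·1.626×10^-20 J = 7.317×10^-19 J = 4.57 eV.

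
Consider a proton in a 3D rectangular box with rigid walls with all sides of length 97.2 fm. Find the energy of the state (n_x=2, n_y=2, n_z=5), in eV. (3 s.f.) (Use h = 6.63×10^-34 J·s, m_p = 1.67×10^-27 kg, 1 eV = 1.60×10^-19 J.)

For a 3D rectangular well E = (h²/8m_p)·Σ n_i²/L_i² = (6.63×10^-34)²/(8·1.67×10^-27) · [2²/(97.2 fm)² + 2²/(97.2 fm)² + 5²/(97.2 fm)²].
Evaluating gives E = 1.149×10^-13 J = 7.18×10^5 eV.

E = 7.18×10^5 eV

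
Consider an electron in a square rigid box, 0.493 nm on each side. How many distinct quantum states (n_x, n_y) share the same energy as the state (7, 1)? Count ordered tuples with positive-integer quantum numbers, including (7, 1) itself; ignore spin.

The level has n_x² + n_y² = 50. The ordered positive-integer solutions are (1, 7), (5, 5), (7, 1).
That gives 3 states.

degeneracy = 3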